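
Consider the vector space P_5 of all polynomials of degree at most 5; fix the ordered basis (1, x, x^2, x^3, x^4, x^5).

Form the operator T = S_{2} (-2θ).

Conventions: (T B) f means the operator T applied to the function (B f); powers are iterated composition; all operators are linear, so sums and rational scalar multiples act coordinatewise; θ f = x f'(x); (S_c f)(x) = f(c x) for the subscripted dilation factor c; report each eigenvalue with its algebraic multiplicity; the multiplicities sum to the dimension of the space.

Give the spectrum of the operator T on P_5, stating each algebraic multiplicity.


image of 1: 0
image of x: -4x
image of x^2: -16x^2
image of x^3: -48x^3
image of x^4: -128x^4
image of x^5: -320x^5
the matrix is upper triangular; its diagonal is (0, -4, -16, -48, -128, -320)
for a triangular matrix the eigenvalues are the diagonal entries, with algebraic multiplicity their repetition count

λ = -320 (multiplicity 1), λ = -128 (multiplicity 1), λ = -48 (multiplicity 1), λ = -16 (multiplicity 1), λ = -4 (multiplicity 1), λ = 0 (multiplicity 1)


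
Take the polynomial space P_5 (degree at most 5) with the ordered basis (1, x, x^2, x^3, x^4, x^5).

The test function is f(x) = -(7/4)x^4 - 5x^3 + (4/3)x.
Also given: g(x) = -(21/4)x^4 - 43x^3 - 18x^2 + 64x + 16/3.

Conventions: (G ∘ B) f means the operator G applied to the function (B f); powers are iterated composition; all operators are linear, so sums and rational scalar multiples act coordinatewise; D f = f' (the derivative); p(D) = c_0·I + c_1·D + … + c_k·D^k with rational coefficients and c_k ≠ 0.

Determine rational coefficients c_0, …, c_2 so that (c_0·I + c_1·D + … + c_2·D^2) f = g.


c_0 = 3, c_1 = 4, c_2 = -2

D^0 f = -(7/4)x^4 - 5x^3 + (4/3)x
D^1 f = -7x^3 - 15x^2 + 4/3
D^2 f = -21x^2 - 30x
matching coefficients of g against c_0 f + c_1 Df + … from the top degree down determines the c_i
solution: c_0 = 3, c_1 = 4, c_2 = -2


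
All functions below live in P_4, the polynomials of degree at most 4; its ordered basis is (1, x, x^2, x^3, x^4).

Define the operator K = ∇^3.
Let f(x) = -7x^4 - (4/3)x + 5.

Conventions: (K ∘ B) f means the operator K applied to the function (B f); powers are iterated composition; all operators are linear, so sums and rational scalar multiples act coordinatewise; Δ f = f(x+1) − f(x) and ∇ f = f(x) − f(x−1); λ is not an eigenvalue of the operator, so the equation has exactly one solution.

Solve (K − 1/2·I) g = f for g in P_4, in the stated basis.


the image equals g(x) = 14x^4 + (2024/3)x - 1018

write g with unknown coordinates in the stated basis and equate coefficients in (K − 1/2·I) g = f
solving from the highest basis element down gives g = 14x^4 + (2024/3)x - 1018
check: K g = 336x - 504
so K g − 1/2·g = -7x^4 - (4/3)x + 5 = f ✓


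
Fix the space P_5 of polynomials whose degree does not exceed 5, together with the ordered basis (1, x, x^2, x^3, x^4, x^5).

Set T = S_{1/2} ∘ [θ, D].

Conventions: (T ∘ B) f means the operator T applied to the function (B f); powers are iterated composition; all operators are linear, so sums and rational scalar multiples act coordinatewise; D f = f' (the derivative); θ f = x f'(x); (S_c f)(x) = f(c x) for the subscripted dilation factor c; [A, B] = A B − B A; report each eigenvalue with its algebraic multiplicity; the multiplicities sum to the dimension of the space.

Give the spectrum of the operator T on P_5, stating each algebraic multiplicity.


image of 1: 0
image of x: -1
image of x^2: -x
image of x^3: -(3/4)x^2
image of x^4: -(1/2)x^3
image of x^5: -(5/16)x^4
the matrix is upper triangular; its diagonal is (0, 0, 0, 0, 0, 0)
for a triangular matrix the eigenvalues are the diagonal entries, with algebraic multiplicity their repetition count

λ = 0 (multiplicity 6)


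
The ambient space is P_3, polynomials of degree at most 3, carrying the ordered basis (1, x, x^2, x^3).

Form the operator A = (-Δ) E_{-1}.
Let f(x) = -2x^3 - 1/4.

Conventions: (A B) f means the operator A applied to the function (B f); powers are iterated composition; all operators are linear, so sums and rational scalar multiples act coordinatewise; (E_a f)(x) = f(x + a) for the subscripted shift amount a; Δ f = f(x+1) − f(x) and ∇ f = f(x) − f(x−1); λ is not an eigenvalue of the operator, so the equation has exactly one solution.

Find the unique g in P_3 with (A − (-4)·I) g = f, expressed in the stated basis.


the result is g(x) = -(1/2)x^3 - (3/8)x^2 + (3/16)x - 3/64

write g with unknown coordinates in the stated basis and equate coefficients in (A − (-4)·I) g = f
solving from the highest basis element down gives g = -(1/2)x^3 - (3/8)x^2 + (3/16)x - 3/64
check: A g = (3/2)x^2 - (3/4)x - 1/16
so A g − (-4)·g = -2x^3 - 1/4 = f ✓


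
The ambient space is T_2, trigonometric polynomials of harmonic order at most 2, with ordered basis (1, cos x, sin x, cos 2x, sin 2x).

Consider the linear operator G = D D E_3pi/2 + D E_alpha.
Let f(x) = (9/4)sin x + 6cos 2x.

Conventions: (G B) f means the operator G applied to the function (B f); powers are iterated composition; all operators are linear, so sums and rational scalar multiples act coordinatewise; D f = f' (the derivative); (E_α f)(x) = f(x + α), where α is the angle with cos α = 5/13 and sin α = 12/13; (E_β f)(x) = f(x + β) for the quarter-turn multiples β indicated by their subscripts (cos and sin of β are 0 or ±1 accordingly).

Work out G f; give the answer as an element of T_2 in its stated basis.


g(x) = (81/26)cos x - (27/13)sin x + (2616/169)cos 2x + (1428/169)sin 2x

E_3pi/2 f = -(9/4)cos x - 6cos 2x
D E_3pi/2 f = (9/4)sin x + 12sin 2x
D D E_3pi/2 f = (9/4)cos x + 24cos 2x
E_alpha f = (27/13)cos x + (45/52)sin x - (714/169)cos 2x - (720/169)sin 2x
D E_alpha f = (45/52)cos x - (27/13)sin x - (1440/169)cos 2x + (1428/169)sin 2x
(D D E_3pi/2 + D E_alpha) f = (81/26)cos x - (27/13)sin x + (2616/169)cos 2x + (1428/169)sin 2x


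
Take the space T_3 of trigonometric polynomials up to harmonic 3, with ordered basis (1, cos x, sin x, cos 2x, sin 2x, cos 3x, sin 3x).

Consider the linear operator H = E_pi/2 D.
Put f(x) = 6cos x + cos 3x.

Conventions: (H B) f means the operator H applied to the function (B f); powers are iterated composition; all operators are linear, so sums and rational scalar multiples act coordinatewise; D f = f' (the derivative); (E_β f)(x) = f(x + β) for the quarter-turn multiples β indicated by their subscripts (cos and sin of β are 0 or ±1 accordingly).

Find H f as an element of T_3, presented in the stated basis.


the result is g(x) = -6cos x + 3cos 3x

D f = -6sin x - 3sin 3x
E_pi/2 D f = -6cos x + 3cos 3x


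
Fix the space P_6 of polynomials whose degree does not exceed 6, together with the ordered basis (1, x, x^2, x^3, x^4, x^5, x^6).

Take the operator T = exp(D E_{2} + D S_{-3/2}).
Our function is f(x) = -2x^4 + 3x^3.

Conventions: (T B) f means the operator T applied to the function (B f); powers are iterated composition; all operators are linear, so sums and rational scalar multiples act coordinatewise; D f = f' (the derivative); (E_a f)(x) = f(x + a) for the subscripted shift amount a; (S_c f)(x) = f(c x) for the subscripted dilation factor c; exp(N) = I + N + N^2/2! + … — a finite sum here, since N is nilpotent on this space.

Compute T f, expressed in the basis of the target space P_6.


the result is g(x) = -2x^4 - (91/2)x^3 + (3309/32)x^2 - (12935/64)x - 88623/512

order-1 term: -(97/2)x^3 - (555/8)x^2 - 60x - 28
order-2 term: (5529/32)x^2 - (16527/32)x - 1659/4
order-3 term: (23959/64)x + 20253/64
order-4 term: -23959/512
the series for exp(D E_{2} + D S_{-3/2}) f terminates at order 4
exp(D E_{2} + D S_{-3/2}) f = -2x^4 - (91/2)x^3 + (3309/32)x^2 - (12935/64)x - 88623/512


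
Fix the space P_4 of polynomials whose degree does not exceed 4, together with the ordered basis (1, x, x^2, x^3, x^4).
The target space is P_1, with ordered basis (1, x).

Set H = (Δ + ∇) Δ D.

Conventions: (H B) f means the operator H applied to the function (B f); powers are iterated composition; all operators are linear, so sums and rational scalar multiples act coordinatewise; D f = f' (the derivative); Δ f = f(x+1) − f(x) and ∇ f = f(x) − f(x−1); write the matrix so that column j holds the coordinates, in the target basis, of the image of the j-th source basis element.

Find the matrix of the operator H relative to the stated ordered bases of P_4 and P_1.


image of 1: 0
image of x: 0
image of x^2: 0
image of x^3: 12
image of x^4: 48x + 24
each image's coordinates form column j of the matrix

the matrix is [[0, 0, 0, 12, 24]; [0, 0, 0, 0, 48]] (rows listed top to bottom)


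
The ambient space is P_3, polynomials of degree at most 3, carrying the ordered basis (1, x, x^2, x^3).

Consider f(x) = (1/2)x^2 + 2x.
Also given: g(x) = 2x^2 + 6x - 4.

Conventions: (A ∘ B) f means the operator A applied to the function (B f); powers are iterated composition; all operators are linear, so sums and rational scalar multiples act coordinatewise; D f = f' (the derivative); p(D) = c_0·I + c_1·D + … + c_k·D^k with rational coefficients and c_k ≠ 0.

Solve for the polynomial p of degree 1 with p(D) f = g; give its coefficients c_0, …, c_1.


D^0 f = (1/2)x^2 + 2x
D^1 f = x + 2
matching coefficients of g against c_0 f + c_1 Df + … from the top degree down determines the c_i
solution: c_0 = 4, c_1 = -2

p(D) = 4·I − 2·D, i.e. c_0 = 4, c_1 = -2


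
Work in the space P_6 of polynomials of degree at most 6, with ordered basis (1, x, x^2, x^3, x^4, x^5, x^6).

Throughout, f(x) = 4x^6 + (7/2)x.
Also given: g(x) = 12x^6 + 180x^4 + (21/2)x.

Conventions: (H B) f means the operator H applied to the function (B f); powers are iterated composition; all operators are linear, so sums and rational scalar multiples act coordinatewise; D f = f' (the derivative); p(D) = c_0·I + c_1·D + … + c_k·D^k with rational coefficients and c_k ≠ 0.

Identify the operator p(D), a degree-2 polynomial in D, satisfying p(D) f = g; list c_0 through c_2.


D^0 f = 4x^6 + (7/2)x
D^1 f = 24x^5 + 7/2
D^2 f = 120x^4
matching coefficients of g against c_0 f + c_1 Df + … from the top degree down determines the c_i
solution: c_0 = 3, c_1 = 0, c_2 = 3/2

c_0 = 3, c_1 = 0, c_2 = 3/2


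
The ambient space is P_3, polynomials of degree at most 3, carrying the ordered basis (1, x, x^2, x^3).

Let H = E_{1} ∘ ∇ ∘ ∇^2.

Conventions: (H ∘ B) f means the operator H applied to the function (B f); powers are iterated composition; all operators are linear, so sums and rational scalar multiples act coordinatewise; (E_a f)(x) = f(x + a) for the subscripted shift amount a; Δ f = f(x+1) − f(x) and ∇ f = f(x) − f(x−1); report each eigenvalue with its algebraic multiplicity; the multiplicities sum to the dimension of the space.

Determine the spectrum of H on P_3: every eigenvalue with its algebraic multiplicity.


λ = 0 (multiplicity 4)

image of 1: 0
image of x: 0
image of x^2: 0
image of x^3: 6
the matrix is upper triangular; its diagonal is (0, 0, 0, 0)
for a triangular matrix the eigenvalues are the diagonal entries, with algebraic multiplicity their repetition count


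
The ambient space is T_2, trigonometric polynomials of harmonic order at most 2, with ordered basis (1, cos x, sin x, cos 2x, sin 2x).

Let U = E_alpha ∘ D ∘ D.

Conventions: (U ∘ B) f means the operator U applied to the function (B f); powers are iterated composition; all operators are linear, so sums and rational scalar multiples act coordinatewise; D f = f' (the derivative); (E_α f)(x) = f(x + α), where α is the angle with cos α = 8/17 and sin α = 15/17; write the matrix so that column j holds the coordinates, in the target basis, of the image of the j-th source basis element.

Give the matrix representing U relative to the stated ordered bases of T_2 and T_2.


the matrix is [[0, 0, 0, 0, 0]; [0, -8/17, -15/17, 0, 0]; [0, 15/17, -8/17, 0, 0]; [0, 0, 0, 644/289, -960/289]; [0, 0, 0, 960/289, 644/289]] (rows listed top to bottom)

image of 1: 0
image of cos x: -(8/17)cos x + (15/17)sin x
image of sin x: -(15/17)cos x - (8/17)sin x
image of cos 2x: (644/289)cos 2x + (960/289)sin 2x
image of sin 2x: -(960/289)cos 2x + (644/289)sin 2x
each image's coordinates form column j of the matrix


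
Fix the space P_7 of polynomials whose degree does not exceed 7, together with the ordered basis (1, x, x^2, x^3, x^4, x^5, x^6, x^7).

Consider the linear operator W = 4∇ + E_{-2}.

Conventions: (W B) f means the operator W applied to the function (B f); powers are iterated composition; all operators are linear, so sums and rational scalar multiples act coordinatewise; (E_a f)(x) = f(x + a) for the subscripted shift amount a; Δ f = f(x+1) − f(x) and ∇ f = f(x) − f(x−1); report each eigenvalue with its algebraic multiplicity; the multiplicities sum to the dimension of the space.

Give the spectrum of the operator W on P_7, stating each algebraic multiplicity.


λ = 1 (multiplicity 8)

image of 1: 1
image of x: x + 2
image of x^2: x^2 + 4x
image of x^3: x^3 + 6x^2 - 4
image of x^4: x^4 + 8x^3 - 16x + 12
image of x^5: x^5 + 10x^4 - 40x^2 + 60x - 28
image of x^6: x^6 + 12x^5 - 80x^3 + 180x^2 - 168x + 60
image of x^7: x^7 + 14x^6 - 140x^4 + 420x^3 - 588x^2 + 420x - 124
the matrix is upper triangular; its diagonal is (1, 1, 1, 1, 1, 1, 1, 1)
for a triangular matrix the eigenvalues are the diagonal entries, with algebraic multiplicity their repetition count


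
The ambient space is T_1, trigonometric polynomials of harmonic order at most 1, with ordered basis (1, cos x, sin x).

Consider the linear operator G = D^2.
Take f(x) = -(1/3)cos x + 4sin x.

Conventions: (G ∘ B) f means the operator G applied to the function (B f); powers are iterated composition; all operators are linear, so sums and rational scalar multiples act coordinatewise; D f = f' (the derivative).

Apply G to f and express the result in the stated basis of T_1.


D f = 4cos x + (1/3)sin x
D D f = (1/3)cos x - 4sin x

g(x) = (1/3)cos x - 4sin x


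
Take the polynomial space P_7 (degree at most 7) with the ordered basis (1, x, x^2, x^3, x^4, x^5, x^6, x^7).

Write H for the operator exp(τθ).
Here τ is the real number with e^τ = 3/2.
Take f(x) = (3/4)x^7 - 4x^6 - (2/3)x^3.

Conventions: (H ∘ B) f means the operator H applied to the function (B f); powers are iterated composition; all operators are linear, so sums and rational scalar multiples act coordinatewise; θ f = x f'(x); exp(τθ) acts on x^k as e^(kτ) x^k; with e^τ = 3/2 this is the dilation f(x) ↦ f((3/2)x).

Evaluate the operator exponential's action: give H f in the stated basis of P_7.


g(x) = (6561/512)x^7 - (729/16)x^6 - (9/4)x^3

exp(τθ) x^k = e^(kτ) x^k; with e^τ = 3/2 this sends x^k to (3/2)^k x^k
x^3 ↦ 27/8 x^3
x^6 ↦ 729/64 x^6
x^7 ↦ 2187/128 x^7
applying this coordinatewise to f: exp(τθ) f = (6561/512)x^7 - (729/16)x^6 - (9/4)x^3


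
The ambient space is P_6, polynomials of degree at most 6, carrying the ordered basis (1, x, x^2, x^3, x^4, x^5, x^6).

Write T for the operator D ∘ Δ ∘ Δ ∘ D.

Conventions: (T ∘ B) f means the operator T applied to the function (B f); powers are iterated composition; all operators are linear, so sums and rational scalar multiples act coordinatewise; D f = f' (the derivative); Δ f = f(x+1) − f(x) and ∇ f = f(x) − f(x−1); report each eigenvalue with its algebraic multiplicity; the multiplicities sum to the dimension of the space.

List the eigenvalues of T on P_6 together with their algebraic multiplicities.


λ = 0 (multiplicity 7)

image of 1: 0
image of x: 0
image of x^2: 0
image of x^3: 0
image of x^4: 24
image of x^5: 120x + 120
image of x^6: 360x^2 + 720x + 420
the matrix is upper triangular; its diagonal is (0, 0, 0, 0, 0, 0, 0)
for a triangular matrix the eigenvalues are the diagonal entries, with algebraic multiplicity their repetition count


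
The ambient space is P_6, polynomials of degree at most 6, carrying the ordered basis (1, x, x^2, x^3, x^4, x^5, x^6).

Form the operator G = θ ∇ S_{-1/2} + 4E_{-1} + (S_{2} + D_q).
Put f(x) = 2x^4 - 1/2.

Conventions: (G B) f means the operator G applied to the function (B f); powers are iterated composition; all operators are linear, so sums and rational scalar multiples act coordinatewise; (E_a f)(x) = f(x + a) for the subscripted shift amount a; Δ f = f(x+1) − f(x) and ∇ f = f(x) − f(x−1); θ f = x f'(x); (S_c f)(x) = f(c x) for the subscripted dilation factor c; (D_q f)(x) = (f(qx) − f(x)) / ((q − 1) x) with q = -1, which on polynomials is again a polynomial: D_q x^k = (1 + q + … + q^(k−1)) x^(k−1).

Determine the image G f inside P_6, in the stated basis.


S_{-1/2} f = (1/8)x^4 - 1/2
∇ S_{-1/2} f = (1/2)x^3 - (3/4)x^2 + (1/2)x - 1/8
θ ∇ S_{-1/2} f = (3/2)x^3 - (3/2)x^2 + (1/2)x
E_{-1} f = 2x^4 - 8x^3 + 12x^2 - 8x + 3/2
(4E_{-1}) f = 8x^4 - 32x^3 + 48x^2 - 32x + 6
S_{2} f = 32x^4 - 1/2
D_q f = 0
(S_{2} + D_q) f = 32x^4 - 1/2
(θ ∇ S_{-1/2} + 4E_{-1} + (S_{2} + D_q)) f = 40x^4 - (61/2)x^3 + (93/2)x^2 - (63/2)x + 11/2

g(x) = 40x^4 - (61/2)x^3 + (93/2)x^2 - (63/2)x + 11/2


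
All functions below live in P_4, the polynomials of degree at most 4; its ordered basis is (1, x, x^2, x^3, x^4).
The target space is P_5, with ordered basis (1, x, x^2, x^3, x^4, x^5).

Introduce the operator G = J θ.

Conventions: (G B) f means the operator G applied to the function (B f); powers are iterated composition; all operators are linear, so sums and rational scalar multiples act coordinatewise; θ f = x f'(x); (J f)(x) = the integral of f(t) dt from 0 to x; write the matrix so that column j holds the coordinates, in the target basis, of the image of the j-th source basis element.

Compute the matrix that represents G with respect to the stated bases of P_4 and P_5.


image of 1: 0
image of x: (1/2)x^2
image of x^2: (2/3)x^3
image of x^3: (3/4)x^4
image of x^4: (4/5)x^5
each image's coordinates form column j of the matrix

the matrix is [[0, 0, 0, 0, 0]; [0, 0, 0, 0, 0]; [0, 1/2, 0, 0, 0]; [0, 0, 2/3, 0, 0]; [0, 0, 0, 3/4, 0]; [0, 0, 0, 0, 4/5]] (rows listed top to bottom)


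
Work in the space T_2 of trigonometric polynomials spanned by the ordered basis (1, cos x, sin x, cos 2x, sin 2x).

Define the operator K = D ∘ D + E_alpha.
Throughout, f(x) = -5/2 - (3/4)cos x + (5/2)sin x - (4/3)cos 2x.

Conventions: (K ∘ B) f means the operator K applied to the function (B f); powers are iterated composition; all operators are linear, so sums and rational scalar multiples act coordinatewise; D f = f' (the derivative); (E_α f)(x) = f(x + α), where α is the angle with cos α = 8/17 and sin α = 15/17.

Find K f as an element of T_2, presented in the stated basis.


D f = (5/2)cos x + (3/4)sin x + (8/3)sin 2x
D D f = (3/4)cos x - (5/2)sin x + (16/3)cos 2x
E_alpha f = -5/2 + (63/34)cos x + (125/68)sin x + (644/867)cos 2x + (320/289)sin 2x
(D ∘ D + E_alpha) f = -5/2 + (177/68)cos x - (45/68)sin x + (1756/289)cos 2x + (320/289)sin 2x

the result is g(x) = -5/2 + (177/68)cos x - (45/68)sin x + (1756/289)cos 2x + (320/289)sin 2x


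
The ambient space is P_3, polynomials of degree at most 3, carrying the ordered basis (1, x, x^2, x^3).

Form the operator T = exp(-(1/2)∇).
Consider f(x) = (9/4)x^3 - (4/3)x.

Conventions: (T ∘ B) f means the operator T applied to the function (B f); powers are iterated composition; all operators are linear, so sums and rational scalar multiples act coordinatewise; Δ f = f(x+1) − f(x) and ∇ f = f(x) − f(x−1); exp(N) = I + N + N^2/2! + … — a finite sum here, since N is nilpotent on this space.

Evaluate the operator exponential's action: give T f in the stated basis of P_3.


g(x) = (9/4)x^3 - (27/8)x^2 + (179/48)x - 233/96

order-1 term: -(27/8)x^2 + (27/8)x - 11/24
order-2 term: (27/16)x - 27/16
order-3 term: -9/32
the series for exp(-(1/2)∇) f terminates at order 3
exp(-(1/2)∇) f = (9/4)x^3 - (27/8)x^2 + (179/48)x - 233/96


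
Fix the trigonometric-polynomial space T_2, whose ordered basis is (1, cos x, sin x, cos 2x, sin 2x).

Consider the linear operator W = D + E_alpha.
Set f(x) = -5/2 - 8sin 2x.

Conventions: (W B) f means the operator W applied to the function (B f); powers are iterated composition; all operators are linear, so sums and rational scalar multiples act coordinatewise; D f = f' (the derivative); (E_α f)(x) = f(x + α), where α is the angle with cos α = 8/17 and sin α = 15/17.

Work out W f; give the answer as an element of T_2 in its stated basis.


g(x) = -5/2 - (6544/289)cos 2x + (1288/289)sin 2x

D f = -16cos 2x
E_alpha f = -5/2 - (1920/289)cos 2x + (1288/289)sin 2x
(D + E_alpha) f = -5/2 - (6544/289)cos 2x + (1288/289)sin 2x


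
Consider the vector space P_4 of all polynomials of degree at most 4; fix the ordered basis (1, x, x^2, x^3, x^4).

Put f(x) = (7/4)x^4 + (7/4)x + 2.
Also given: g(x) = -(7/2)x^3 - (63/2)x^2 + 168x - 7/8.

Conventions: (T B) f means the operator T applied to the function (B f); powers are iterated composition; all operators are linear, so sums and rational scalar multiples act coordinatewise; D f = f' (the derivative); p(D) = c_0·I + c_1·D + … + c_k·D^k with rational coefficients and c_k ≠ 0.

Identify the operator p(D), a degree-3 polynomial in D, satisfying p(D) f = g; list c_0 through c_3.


c_0 = 0, c_1 = -1/2, c_2 = -3/2, c_3 = 4

D^0 f = (7/4)x^4 + (7/4)x + 2
D^1 f = 7x^3 + 7/4
D^2 f = 21x^2
D^3 f = 42x
matching coefficients of g against c_0 f + c_1 Df + … from the top degree down determines the c_i
solution: c_0 = 0, c_1 = -1/2, c_2 = -3/2, c_3 = 4


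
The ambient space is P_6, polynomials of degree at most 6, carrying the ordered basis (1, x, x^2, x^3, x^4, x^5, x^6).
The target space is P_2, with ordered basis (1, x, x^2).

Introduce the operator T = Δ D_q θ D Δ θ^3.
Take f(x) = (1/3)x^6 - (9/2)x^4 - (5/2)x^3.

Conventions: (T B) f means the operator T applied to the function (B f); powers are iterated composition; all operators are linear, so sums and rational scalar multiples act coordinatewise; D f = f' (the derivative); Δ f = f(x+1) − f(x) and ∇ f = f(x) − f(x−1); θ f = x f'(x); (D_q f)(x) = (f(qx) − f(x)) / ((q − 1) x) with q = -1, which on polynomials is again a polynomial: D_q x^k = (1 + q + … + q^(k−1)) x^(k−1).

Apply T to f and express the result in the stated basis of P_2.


θ f = 2x^6 - 18x^4 - (15/2)x^3
θ θ f = 12x^6 - 72x^4 - (45/2)x^3
θ θ θ f = 72x^6 - 288x^4 - (135/2)x^3
Δ θ^3 f = 432x^5 + 1080x^4 + 288x^3 - (1701/2)x^2 - (1845/2)x - 567/2
D Δ θ^3 f = 2160x^4 + 4320x^3 + 864x^2 - 1701x - 1845/2
θ D Δ θ^3 f = 8640x^4 + 12960x^3 + 1728x^2 - 1701x
D_q θ D Δ θ^3 f = 12960x^2 - 1701
Δ (D_q θ D) Δ θ^3 f = 25920x + 12960

g(x) = 25920x + 12960


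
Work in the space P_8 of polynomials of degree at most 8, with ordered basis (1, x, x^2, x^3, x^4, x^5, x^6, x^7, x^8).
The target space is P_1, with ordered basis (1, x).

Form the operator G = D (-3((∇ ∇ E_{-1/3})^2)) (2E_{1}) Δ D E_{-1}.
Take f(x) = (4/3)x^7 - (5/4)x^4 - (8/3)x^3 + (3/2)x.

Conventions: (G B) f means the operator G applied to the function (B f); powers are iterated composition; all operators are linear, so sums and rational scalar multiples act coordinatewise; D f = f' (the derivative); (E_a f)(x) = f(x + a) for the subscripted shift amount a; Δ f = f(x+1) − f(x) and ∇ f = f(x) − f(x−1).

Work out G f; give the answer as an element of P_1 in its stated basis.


E_{-1} f = (4/3)x^7 - (28/3)x^6 + 28x^5 - (575/12)x^4 + 49x^3 - (55/2)x^2 + (47/6)x - 17/12
D E_{-1} f = (28/3)x^6 - 56x^5 + 140x^4 - (575/3)x^3 + 147x^2 - 55x + 47/6
Δ D E_{-1} f = 56x^5 - 140x^4 + (560/3)x^3 - 155x^2 + 55x - 19/3
E_{1} (Δ D E_{-1}) f = 56x^5 + 140x^4 + (560/3)x^3 + 125x^2 + 25x - 11/3
(2E_{1}) (Δ D E_{-1}) f = 112x^5 + 280x^4 + (1120/3)x^3 + 250x^2 + 50x - 22/3
E_{-1/3} ((2E_{1}) Δ D E_{-1}) f = 112x^5 + (280/3)x^4 + (1120/9)x^3 + (590/27)x^2 - (2170/81)x - 1714/243
∇ E_{-1/3} ((2E_{1}) Δ D E_{-1}) f = 560x^4 - (2240/3)x^3 + (2800/3)x^2 - (13940/27)x + 7652/81
∇ ∇ E_{-1/3} ((2E_{1}) Δ D E_{-1}) f = 2240x^3 - 5600x^2 + (19040/3)x - 74420/27
E_{-1/3} (∇ ∇ E_{-1/3}) ((2E_{1}) Δ D E_{-1}) f = 2240x^3 - 7840x^2 + (32480/3)x - 150580/27
∇ E_{-1/3} (∇ ∇ E_{-1/3}) ((2E_{1}) Δ D E_{-1}) f = 6720x^2 - 22400x + 62720/3
∇ ∇ E_{-1/3} (∇ ∇ E_{-1/3}) ((2E_{1}) Δ D E_{-1}) f = 13440x - 29120
(-3((∇ ∇ E_{-1/3})^2)) ((2E_{1}) Δ D E_{-1}) f = -40320x + 87360
D (-3((∇ ∇ E_{-1/3})^2)) ((2E_{1}) Δ D E_{-1}) f = -40320

g(x) = -40320


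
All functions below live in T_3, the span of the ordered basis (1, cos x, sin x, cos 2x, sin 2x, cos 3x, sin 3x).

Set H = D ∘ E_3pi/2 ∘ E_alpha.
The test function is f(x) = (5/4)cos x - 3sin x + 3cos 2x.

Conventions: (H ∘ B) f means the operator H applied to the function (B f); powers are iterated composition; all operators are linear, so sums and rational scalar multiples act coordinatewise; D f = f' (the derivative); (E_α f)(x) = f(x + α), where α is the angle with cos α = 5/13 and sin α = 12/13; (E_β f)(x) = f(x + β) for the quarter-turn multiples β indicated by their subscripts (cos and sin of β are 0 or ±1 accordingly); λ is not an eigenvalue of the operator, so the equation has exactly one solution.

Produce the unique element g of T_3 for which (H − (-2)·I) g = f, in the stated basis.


g(x) = (299/340)cos x - (78/85)sin x + (3/4)cos 2x + (21/68)sin 2x

write g with unknown coordinates in the stated basis and equate coefficients in (H − (-2)·I) g = f
solving from the highest basis element down gives g = (299/340)cos x - (78/85)sin x + (3/4)cos 2x + (21/68)sin 2x
check: H g = -(173/340)cos x - (99/85)sin x + (3/2)cos 2x - (21/34)sin 2x
so H g − (-2)·g = (5/4)cos x - 3sin x + 3cos 2x = f ✓


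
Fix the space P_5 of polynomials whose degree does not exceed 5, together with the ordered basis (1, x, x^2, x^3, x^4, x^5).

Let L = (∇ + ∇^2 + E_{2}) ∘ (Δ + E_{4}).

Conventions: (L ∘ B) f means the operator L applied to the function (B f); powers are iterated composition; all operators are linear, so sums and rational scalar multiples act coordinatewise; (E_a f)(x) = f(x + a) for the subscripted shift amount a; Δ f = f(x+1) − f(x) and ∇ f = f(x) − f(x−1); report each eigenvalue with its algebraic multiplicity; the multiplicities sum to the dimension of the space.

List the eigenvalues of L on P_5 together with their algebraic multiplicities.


image of 1: 1
image of x: x + 8
image of x^2: x^2 + 16x + 52
image of x^3: x^3 + 24x^2 + 156x + 296
image of x^4: x^4 + 32x^3 + 312x^2 + 1184x + 1636
image of x^5: x^5 + 40x^4 + 520x^3 + 2960x^2 + 8180x + 9368
the matrix is upper triangular; its diagonal is (1, 1, 1, 1, 1, 1)
for a triangular matrix the eigenvalues are the diagonal entries, with algebraic multiplicity their repetition count

λ = 1 (multiplicity 6)


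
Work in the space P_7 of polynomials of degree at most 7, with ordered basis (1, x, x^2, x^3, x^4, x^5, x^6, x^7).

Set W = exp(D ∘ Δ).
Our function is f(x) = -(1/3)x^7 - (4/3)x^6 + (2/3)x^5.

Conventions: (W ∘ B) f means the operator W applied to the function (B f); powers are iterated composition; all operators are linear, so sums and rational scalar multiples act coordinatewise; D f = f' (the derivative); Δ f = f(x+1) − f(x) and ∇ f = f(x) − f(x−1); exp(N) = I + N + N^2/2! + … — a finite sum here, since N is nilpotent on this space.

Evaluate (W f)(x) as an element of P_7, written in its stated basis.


order-1 term: -14x^5 - 75x^4 - (340/3)x^3 - 95x^2 - (122/3)x - 7
order-2 term: -140x^3 - 660x^2 - 930x - 450
order-3 term: -280x - 580
the series for exp(D ∘ Δ) f terminates at order 3
exp(D ∘ Δ) f = -(1/3)x^7 - (4/3)x^6 - (40/3)x^5 - 75x^4 - (760/3)x^3 - 755x^2 - (3752/3)x - 1037

g(x) = -(1/3)x^7 - (4/3)x^6 - (40/3)x^5 - 75x^4 - (760/3)x^3 - 755x^2 - (3752/3)x - 1037


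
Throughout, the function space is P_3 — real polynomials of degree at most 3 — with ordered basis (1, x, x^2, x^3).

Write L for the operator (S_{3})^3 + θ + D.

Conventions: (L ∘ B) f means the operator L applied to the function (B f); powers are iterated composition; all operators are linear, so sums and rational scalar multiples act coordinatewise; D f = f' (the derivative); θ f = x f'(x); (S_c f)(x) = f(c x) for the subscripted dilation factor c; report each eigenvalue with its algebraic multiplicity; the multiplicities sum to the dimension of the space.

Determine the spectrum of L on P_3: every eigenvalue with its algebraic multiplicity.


λ = 1 (multiplicity 1), λ = 28 (multiplicity 1), λ = 731 (multiplicity 1), λ = 19686 (multiplicity 1)

image of 1: 1
image of x: 28x + 1
image of x^2: 731x^2 + 2x
image of x^3: 19686x^3 + 3x^2
the matrix is upper triangular; its diagonal is (1, 28, 731, 19686)
for a triangular matrix the eigenvalues are the diagonal entries, with algebraic multiplicity their repetition count


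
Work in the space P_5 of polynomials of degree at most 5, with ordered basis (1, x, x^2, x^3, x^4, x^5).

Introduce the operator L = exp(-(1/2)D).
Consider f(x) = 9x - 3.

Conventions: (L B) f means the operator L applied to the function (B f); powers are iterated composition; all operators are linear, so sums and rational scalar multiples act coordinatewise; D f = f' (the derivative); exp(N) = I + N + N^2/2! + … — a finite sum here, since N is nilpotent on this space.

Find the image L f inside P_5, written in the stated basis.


the result is g(x) = 9x - 15/2

order-1 term: -9/2
the series for exp(-(1/2)D) f terminates at order 1
exp(-(1/2)D) f = 9x - 15/2


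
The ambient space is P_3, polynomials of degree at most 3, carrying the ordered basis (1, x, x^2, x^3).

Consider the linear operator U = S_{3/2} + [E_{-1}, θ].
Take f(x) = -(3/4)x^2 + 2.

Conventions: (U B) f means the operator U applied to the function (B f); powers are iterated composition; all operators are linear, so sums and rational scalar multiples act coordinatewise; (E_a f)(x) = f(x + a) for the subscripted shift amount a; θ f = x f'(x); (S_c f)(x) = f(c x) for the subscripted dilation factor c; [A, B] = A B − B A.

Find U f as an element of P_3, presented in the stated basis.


S_{3/2} f = -(27/16)x^2 + 2
θ f = -(3/2)x^2
E_{-1} θ f = -(3/2)x^2 + 3x - 3/2
E_{-1} f = -(3/4)x^2 + (3/2)x + 5/4
θ E_{-1} f = -(3/2)x^2 + (3/2)x
[E_{-1}, θ] f = (3/2)x - 3/2
(S_{3/2} + [E_{-1}, θ]) f = -(27/16)x^2 + (3/2)x + 1/2

the image equals g(x) = -(27/16)x^2 + (3/2)x + 1/2


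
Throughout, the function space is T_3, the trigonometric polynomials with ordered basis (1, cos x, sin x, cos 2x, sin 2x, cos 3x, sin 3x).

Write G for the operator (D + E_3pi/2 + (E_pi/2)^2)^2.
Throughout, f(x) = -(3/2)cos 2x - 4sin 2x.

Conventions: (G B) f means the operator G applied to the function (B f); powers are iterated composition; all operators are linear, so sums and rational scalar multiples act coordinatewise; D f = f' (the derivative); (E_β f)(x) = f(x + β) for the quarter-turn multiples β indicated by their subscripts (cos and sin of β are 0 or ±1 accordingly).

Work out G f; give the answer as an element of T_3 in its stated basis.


D f = -8cos 2x + 3sin 2x
E_3pi/2 f = (3/2)cos 2x + 4sin 2x
E_pi/2 f = (3/2)cos 2x + 4sin 2x
E_pi/2 E_pi/2 f = -(3/2)cos 2x - 4sin 2x
(D + E_3pi/2 + (E_pi/2)^2) f = -8cos 2x + 3sin 2x
D (D + E_3pi/2 + (E_pi/2)^2) f = 6cos 2x + 16sin 2x
E_3pi/2 (D + E_3pi/2 + (E_pi/2)^2) f = 8cos 2x - 3sin 2x
E_pi/2 (D + E_3pi/2 + (E_pi/2)^2) f = 8cos 2x - 3sin 2x
E_pi/2 E_pi/2 (D + E_3pi/2 + (E_pi/2)^2) f = -8cos 2x + 3sin 2x
(D + E_3pi/2 + (E_pi/2)^2) (D + E_3pi/2 + (E_pi/2)^2) f = 6cos 2x + 16sin 2x

the image equals g(x) = 6cos 2x + 16sin 2x


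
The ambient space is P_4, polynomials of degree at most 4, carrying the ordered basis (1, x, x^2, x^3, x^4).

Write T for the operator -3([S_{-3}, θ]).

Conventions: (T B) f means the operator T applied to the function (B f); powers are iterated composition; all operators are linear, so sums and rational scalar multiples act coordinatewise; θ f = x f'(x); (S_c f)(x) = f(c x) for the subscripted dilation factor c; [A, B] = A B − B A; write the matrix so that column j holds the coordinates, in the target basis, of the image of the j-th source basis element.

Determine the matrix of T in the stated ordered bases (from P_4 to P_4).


the matrix is [[0, 0, 0, 0, 0]; [0, 0, 0, 0, 0]; [0, 0, 0, 0, 0]; [0, 0, 0, 0, 0]; [0, 0, 0, 0, 0]] (rows listed top to bottom)

image of 1: 0
image of x: 0
image of x^2: 0
image of x^3: 0
image of x^4: 0
each image's coordinates form column j of the matrix


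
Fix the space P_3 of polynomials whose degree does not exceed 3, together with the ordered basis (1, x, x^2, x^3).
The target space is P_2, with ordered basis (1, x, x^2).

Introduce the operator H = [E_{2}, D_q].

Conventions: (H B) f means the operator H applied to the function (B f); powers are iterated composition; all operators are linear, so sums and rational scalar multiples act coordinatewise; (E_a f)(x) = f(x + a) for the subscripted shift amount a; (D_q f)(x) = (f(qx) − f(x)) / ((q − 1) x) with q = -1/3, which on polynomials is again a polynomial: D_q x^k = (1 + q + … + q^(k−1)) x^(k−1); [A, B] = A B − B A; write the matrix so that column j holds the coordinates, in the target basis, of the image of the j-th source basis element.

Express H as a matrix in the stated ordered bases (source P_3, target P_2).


image of 1: 0
image of x: 0
image of x^2: -8/3
image of x^3: -(8/9)x - 80/9
each image's coordinates form column j of the matrix

the matrix is [[0, 0, -8/3, -80/9]; [0, 0, 0, -8/9]; [0, 0, 0, 0]] (rows listed top to bottom)


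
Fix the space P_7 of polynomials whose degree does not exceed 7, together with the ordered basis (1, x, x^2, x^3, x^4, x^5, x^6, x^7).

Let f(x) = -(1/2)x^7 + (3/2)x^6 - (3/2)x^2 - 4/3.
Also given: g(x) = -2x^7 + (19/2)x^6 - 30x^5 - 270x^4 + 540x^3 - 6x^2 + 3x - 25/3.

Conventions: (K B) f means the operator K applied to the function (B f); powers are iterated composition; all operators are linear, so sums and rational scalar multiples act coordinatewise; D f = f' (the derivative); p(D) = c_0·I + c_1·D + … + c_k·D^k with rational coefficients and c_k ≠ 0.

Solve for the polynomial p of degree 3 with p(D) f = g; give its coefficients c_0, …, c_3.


c_0 = 4, c_1 = -1, c_2 = 1, c_3 = 3

D^0 f = -(1/2)x^7 + (3/2)x^6 - (3/2)x^2 - 4/3
D^1 f = -(7/2)x^6 + 9x^5 - 3x
D^2 f = -21x^5 + 45x^4 - 3
D^3 f = -105x^4 + 180x^3
matching coefficients of g against c_0 f + c_1 Df + … from the top degree down determines the c_i
solution: c_0 = 4, c_1 = -1, c_2 = 1, c_3 = 3


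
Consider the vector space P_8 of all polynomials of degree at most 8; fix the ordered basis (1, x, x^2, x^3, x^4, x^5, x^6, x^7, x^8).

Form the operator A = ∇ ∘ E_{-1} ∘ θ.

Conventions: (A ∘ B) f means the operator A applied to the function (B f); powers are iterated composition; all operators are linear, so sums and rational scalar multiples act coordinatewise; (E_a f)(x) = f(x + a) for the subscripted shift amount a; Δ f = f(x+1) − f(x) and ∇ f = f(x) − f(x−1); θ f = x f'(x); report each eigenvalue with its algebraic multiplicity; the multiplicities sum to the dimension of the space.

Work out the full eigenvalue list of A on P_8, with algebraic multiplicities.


λ = 0 (multiplicity 9)

image of 1: 0
image of x: 1
image of x^2: 4x - 6
image of x^3: 9x^2 - 27x + 21
image of x^4: 16x^3 - 72x^2 + 112x - 60
image of x^5: 25x^4 - 150x^3 + 350x^2 - 375x + 155
image of x^6: 36x^5 - 270x^4 + 840x^3 - 1350x^2 + 1116x - 378
image of x^7: 49x^6 - 441x^5 + 1715x^4 - 3675x^3 + 4557x^2 - 3087x + 889
image of x^8: 64x^7 - 672x^6 + 3136x^5 - 8400x^4 + 13888x^3 - 14112x^2 + 8128x - 2040
the matrix is upper triangular; its diagonal is (0, 0, 0, 0, 0, 0, 0, 0, 0)
for a triangular matrix the eigenvalues are the diagonal entries, with algebraic multiplicity their repetition count


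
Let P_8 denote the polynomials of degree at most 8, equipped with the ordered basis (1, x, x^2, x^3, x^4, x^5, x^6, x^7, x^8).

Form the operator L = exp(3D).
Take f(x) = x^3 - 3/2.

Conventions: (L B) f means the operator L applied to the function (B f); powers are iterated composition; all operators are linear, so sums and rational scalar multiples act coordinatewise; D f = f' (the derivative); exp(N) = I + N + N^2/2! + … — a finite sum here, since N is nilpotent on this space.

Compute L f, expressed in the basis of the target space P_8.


g(x) = x^3 + 9x^2 + 27x + 51/2

order-1 term: 9x^2
order-2 term: 27x
order-3 term: 27
the series for exp(3D) f terminates at order 3
exp(3D) f = x^3 + 9x^2 + 27x + 51/2


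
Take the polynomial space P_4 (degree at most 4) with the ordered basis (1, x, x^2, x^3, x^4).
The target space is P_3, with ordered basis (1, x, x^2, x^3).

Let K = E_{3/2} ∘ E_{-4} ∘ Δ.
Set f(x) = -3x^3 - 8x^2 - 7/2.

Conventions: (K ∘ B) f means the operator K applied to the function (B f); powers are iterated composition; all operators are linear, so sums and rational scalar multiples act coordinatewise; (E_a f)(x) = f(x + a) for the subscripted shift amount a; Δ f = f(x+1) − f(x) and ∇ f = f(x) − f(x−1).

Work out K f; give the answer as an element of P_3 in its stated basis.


the image equals g(x) = -9x^2 + 20x - 19/4

Δ f = -9x^2 - 25x - 11
E_{-4} Δ f = -9x^2 + 47x - 55
E_{3/2} E_{-4} Δ f = -9x^2 + 20x - 19/4


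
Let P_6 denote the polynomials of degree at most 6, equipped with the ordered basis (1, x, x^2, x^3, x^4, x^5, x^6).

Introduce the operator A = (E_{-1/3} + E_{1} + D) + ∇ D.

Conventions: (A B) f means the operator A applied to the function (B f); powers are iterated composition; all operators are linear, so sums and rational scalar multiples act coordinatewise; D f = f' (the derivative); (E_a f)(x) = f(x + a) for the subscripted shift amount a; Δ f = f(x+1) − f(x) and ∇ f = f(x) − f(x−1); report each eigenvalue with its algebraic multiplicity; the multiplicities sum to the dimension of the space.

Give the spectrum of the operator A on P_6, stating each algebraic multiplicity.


λ = 2 (multiplicity 7)

image of 1: 2
image of x: 2x + 5/3
image of x^2: 2x^2 + (10/3)x + 28/9
image of x^3: 2x^3 + 5x^2 + (28/3)x - 55/27
image of x^4: 2x^4 + (20/3)x^3 + (56/3)x^2 - (220/27)x + 406/81
image of x^5: 2x^5 + (25/3)x^4 + (280/9)x^3 - (550/27)x^2 + (2030/81)x - 973/243
image of x^6: 2x^6 + 10x^5 + (140/3)x^4 - (1100/27)x^3 + (2030/27)x^2 - (1946/81)x + 5104/729
the matrix is upper triangular; its diagonal is (2, 2, 2, 2, 2, 2, 2)
for a triangular matrix the eigenvalues are the diagonal entries, with algebraic multiplicity their repetition count


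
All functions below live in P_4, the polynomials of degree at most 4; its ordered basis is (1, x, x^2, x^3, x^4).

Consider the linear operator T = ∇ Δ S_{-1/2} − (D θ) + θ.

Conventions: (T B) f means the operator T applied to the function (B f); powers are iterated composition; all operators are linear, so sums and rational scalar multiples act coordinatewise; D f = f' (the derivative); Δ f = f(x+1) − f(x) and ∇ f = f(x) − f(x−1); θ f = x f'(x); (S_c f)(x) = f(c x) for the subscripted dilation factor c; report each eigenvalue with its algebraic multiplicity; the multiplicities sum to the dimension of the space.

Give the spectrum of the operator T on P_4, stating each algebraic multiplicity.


image of 1: 0
image of x: x - 1
image of x^2: 2x^2 - 4x + 1/2
image of x^3: 3x^3 - 9x^2 - (3/4)x
image of x^4: 4x^4 - 16x^3 + (3/4)x^2 + 1/8
the matrix is upper triangular; its diagonal is (0, 1, 2, 3, 4)
for a triangular matrix the eigenvalues are the diagonal entries, with algebraic multiplicity their repetition count

λ = 0 (multiplicity 1), λ = 1 (multiplicity 1), λ = 2 (multiplicity 1), λ = 3 (multiplicity 1), λ = 4 (multiplicity 1)


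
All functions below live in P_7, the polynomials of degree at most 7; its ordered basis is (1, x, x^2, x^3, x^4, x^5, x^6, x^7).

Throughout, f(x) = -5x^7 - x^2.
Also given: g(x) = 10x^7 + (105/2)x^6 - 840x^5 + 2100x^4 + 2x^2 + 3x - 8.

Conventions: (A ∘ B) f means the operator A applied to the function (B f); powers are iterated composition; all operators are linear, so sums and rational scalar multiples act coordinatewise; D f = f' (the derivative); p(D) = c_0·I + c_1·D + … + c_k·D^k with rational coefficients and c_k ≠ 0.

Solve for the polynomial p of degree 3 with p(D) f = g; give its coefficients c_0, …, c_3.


p(D) = -2·I − (3/2)·D + 4·D^2 − 2·D^3, i.e. c_0 = -2, c_1 = -3/2, c_2 = 4, c_3 = -2

D^0 f = -5x^7 - x^2
D^1 f = -35x^6 - 2x
D^2 f = -210x^5 - 2
D^3 f = -1050x^4
matching coefficients of g against c_0 f + c_1 Df + … from the top degree down determines the c_i
solution: c_0 = -2, c_1 = -3/2, c_2 = 4, c_3 = -2
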